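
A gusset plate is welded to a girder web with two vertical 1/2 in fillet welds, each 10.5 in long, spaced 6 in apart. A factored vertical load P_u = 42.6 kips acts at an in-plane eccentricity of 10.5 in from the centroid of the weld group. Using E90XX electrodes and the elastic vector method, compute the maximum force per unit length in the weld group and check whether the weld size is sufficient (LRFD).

E90XX → F_EXX = 90 ksi.
Total weld length L_w = 21 in. Treat welds as unit-width lines.
Polar moment about centroid: J = 2[d³/12 + d(b/2)²] = 2[10.5³/12 + 10.5×3²] = 381.9 in³.
Direct shear f_v = P/L_w = 42.6 / 21 = 2.029 kip/in (vertical).
Torsion M = P·e = 42.6 × 10.5 = 447.3 kip·in.
Critical point at (x, y) = (3, 5.25) from centroid. f_tx = M·y/J = 6.148 kip/in; f_ty = M·x/J = 3.513 kip/in.
Resultant f_max = √[f_tx² + (f_v + f_ty)²] = √[6.148² + (2.029 + 3.513)²] = 8.277 kip/in.
Capacity per unit length: φr_n = 0.75 × 0.6 × 90 × (0.707 × 0.5) = 14.32 kip/in.
8.277 ≤ 14.32 → adequate.

f_max ≈ 8.28 kip/in; adequate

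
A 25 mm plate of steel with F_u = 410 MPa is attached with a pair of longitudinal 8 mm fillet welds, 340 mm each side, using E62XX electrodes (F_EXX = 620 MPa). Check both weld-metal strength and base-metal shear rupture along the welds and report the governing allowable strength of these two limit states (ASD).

R_n/Ω ≈ 715 kN (weld metal governs)

t_e = 0.707 × 8 = 5.656 mm; L = 680 mm.
Weld metal: R_n/Ω = (1/2.0) × 0.6 × 620 × 5.656 × 680 × 10⁻³ = 715.4 kN.
Base metal (shear rupture): R_n/Ω = (1/2.0) × 0.6 × 410 × 25 × 680 × 10⁻³ = 2091 kN.
Governing: weld metal.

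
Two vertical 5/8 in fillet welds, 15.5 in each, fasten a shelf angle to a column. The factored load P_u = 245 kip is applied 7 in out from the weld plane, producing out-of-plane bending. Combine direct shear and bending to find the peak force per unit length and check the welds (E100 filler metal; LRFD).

f_max ≈ 22.8 kip/in; NOT adequate

E100XX → F_EXX = 100 ksi.
L_w = 2 × 15.5 = 31 in; section modulus (unit throat) S = 2 × L²/6 = 80.08 in².
Direct shear f_v = P/L_w = 245/31 = 7.903 kip/in.
Moment M = P × e = 245 × 7 = 1715 kip·in; bending f_b = M/S = 21.42 kip/in.
f_max = √(f_v² + f_b²) = √(7.903² + 21.42²) = 22.83 kip/in.
φr_n = 0.75 × 0.6 × 100 × (0.707 × 0.625) = 19.88 kip/in → NOT adequate.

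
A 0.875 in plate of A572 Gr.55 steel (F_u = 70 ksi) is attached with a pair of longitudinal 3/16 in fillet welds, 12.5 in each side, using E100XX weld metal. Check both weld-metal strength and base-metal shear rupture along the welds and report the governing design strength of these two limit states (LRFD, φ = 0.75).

φR_n ≈ 149 kip (weld metal governs)

E100XX → F_EXX = 100 ksi.
t_e = 0.707 × 0.1875 = 0.1326 in; L = 25 in.
Weld metal: φR_n = 0.75 × 0.6 × 100 × 0.1326 × 25 = 149.1 kip.
Base metal (shear rupture): φR_n = 0.75 × 0.6 × 70 × 0.875 × 25 = 689.1 kip.
Governing: weld metal.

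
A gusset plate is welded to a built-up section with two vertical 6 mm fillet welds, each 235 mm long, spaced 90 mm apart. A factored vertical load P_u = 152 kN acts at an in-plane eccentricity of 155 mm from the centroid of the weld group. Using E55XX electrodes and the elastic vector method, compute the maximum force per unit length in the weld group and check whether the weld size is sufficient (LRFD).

E55XX → F_EXX = 550 MPa.
Total weld length L_w = 470 mm. Treat welds as unit-width lines.
Polar moment about centroid: J = 2[d³/12 + d(b/2)²] = 2[235³/12 + 235×45²] = 3115000 mm³.
Direct shear f_v = P/L_w = 152×10³ / 470 = 323.4 N/mm (vertical).
Torsion M = P·e = 152×10³ × 155 = 23560000 N·mm.
Critical point at (x, y) = (45, 117.5) from centroid. f_tx = M·y/J = 888.8 N/mm; f_ty = M·x/J = 340.4 N/mm.
Resultant f_max = √[f_tx² + (f_v + f_ty)²] = √[888.8² + (323.4 + 340.4)²] = 1109 N/mm.
Capacity per unit length: φr_n = 0.75 × 0.6 × 550 × (0.707 × 6) = 1050 N/mm.
1109 > 1050 → NOT adequate.

f_max ≈ 1110 N/mm; NOT adequate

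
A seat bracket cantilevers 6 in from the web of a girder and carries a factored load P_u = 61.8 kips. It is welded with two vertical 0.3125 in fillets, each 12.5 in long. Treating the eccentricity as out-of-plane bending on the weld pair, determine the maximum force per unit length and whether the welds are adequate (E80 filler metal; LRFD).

f_max ≈ 7.54 kip/in; adequate

E80XX → F_EXX = 80 ksi.
L_w = 2 × 12.5 = 25 in; section modulus (unit throat) S = 2 × L²/6 = 52.08 in².
Direct shear f_v = P/L_w = 61.8/25 = 2.472 kip/in.
Moment M = P × e = 61.8 × 6 = 370.8 kip·in; bending f_b = M/S = 7.119 kip/in.
f_max = √(f_v² + f_b²) = √(2.472² + 7.119²) = 7.536 kip/in.
φr_n = 0.75 × 0.6 × 80 × (0.707 × 0.3125) = 7.954 kip/in → adequate.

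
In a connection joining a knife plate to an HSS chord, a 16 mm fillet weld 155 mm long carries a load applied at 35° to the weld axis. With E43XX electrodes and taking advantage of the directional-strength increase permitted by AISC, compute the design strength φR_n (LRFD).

E43XX → F_EXX = 430 MPa.
t_e = 0.707 × 16 = 11.31 mm; A_we = 11.31 × 155 = 1753 mm².
Directional factor: 1.0 + 0.5 sin^1.5(35°) = 1.217.
F_nw = 0.6 × 430 × 1.217 = 314 MPa.
φR_n = 0.75 × 314 × 1753 × 10⁻³ = 413 kN.

φR_n ≈ 413 kN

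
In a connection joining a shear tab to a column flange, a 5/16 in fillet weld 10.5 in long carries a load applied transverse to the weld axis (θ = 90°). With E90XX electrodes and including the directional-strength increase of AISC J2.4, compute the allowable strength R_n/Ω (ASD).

E90XX → F_EXX = 90 ksi.
t_e = 0.707 × 0.3125 = 0.2209 in; A_we = 0.2209 × 10.5 = 2.32 in².
Directional factor: 1.0 + 0.5 sin^1.5(90°) = 1.5.
F_nw = 0.6 × 90 × 1.5 = 81 ksi.
R_n/Ω = (81 × 2.32) / 2.0 = 93.95 kip.

R_n/Ω ≈ 94 kip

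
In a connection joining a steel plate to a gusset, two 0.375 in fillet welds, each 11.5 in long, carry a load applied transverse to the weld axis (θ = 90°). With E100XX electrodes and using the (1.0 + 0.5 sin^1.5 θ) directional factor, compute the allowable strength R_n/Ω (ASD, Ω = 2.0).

E100XX → F_EXX = 100 ksi.
t_e = 0.707 × 0.375 = 0.2651 in; A_we = 0.2651 × 23 = 6.098 in².
Directional factor: 1.0 + 0.5 sin^1.5(90°) = 1.5.
F_nw = 0.6 × 100 × 1.5 = 90 ksi.
R_n/Ω = (90 × 6.098) / 2.0 = 274.4 kip.

R_n/Ω ≈ 274 kip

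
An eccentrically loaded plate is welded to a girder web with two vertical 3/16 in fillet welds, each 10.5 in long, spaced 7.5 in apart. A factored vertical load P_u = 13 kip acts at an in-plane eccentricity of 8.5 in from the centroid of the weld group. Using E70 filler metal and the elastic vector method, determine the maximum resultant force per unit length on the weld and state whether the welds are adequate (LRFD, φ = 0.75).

f_max ≈ 1.89 kip/in; adequate

E70XX → F_EXX = 70 ksi.
Total weld length L_w = 21 in. Treat welds as unit-width lines.
Polar moment about centroid: J = 2[d³/12 + d(b/2)²] = 2[10.5³/12 + 10.5×3.75²] = 488.2 in³.
Direct shear f_v = P/L_w = 13 / 21 = 0.619 kip/in (vertical).
Torsion M = P·e = 13 × 8.5 = 110.5 kip·in.
Critical point at (x, y) = (3.75, 5.25) from centroid. f_tx = M·y/J = 1.188 kip/in; f_ty = M·x/J = 0.8487 kip/in.
Resultant f_max = √[f_tx² + (f_v + f_ty)²] = √[1.188² + (0.619 + 0.8487)²] = 1.888 kip/in.
Capacity per unit length: φr_n = 0.75 × 0.6 × 70 × (0.707 × 0.1875) = 4.176 kip/in.
1.888 ≤ 4.176 → adequate.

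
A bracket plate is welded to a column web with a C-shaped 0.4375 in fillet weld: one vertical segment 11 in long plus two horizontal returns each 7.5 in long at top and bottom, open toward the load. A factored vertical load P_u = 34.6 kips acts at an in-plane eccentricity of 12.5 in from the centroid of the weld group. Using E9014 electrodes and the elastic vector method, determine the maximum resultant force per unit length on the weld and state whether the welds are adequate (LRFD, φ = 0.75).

f_max ≈ 5.59 kip/in; adequate

E90XX → F_EXX = 90 ksi.
Total weld length L_w = 26 in. Treat welds as unit-width lines.
Centroid: x̄ = 2×7.5×3.75 / 26 = 2.163 in from the vertical weld.
Polar moment about centroid: J = I_x + I_y = [11³/12 + 2×7.5×5.5²] + [11×2.163² + 2(7.5³/12 + 7.5×1.587²)] = 724.2 in³.
Direct shear f_v = P/L_w = 34.6 / 26 = 1.331 kip/in (vertical).
Torsion M = P·e = 34.6 × 12.5 = 432.5 kip·in.
Critical point at (x, y) = (5.337, 5.5) from centroid. f_tx = M·y/J = 3.285 kip/in; f_ty = M·x/J = 3.187 kip/in.
Resultant f_max = √[f_tx² + (f_v + f_ty)²] = √[3.285² + (1.331 + 3.187)²] = 5.586 kip/in.
Capacity per unit length: φr_n = 0.75 × 0.6 × 90 × (0.707 × 0.4375) = 12.53 kip/in.
5.586 ≤ 12.53 → adequate.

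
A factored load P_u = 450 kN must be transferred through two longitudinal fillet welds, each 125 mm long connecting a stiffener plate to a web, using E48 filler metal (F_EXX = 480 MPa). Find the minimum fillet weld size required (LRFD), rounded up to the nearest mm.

w = 12 mm

Total weld length L = 250 mm.
Required throat t_e = P_u / (φ × 0.6 F_EXX × L) = 450 / (0.75 × 0.6 × 480 × 250 × 10⁻³) = 8.333 mm.
Required leg w = t_e / 0.707 = 11.79 mm → use 12 mm.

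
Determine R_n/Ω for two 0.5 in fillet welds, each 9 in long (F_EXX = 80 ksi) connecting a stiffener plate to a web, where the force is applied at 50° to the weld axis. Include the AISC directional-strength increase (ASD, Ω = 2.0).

R_n/Ω ≈ 204 kip

t_e = 0.707 × 0.5 = 0.3535 in; A_we = 0.3535 × 18 = 6.363 in².
Directional factor: 1.0 + 0.5 sin^1.5(50°) = 1.335.
F_nw = 0.6 × 80 × 1.335 = 64.09 ksi.
R_n/Ω = (64.09 × 6.363) / 2.0 = 203.9 kip.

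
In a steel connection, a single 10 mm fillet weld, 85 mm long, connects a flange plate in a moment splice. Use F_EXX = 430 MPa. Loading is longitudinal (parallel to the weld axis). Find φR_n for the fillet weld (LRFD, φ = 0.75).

φR_n ≈ 116 kN

Effective throat t_e = 0.707 × 10 = 7.07 mm.
Total length L = 85 mm; A_we = 7.07 × 85 = 600.9 mm².
F_nw = 0.6 F_EXX = 0.6 × 430 = 258 MPa.
φR_n = 0.75 × 258 × 600.9 × 10⁻³ = 116.3 kN.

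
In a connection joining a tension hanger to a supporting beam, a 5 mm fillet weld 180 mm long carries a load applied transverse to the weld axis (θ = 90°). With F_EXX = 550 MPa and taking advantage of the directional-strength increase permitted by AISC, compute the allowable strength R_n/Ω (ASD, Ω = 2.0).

t_e = 0.707 × 5 = 3.535 mm; A_we = 3.535 × 180 = 636.3 mm².
Directional factor: 1.0 + 0.5 sin^1.5(90°) = 1.5.
F_nw = 0.6 × 550 × 1.5 = 495 MPa.
R_n/Ω = (495 × 636.3) / 2.0 × 10⁻³ = 157.5 kN.

R_n/Ω ≈ 157 kN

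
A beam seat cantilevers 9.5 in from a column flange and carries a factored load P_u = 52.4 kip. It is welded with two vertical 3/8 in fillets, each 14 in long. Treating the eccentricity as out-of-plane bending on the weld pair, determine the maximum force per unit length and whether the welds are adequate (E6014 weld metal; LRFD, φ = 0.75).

E60XX → F_EXX = 60 ksi.
L_w = 2 × 14 = 28 in; section modulus (unit throat) S = 2 × L²/6 = 65.33 in².
Direct shear f_v = P/L_w = 52.4/28 = 1.871 kip/in.
Moment M = P × e = 52.4 × 9.5 = 497.8 kip·in; bending f_b = M/S = 7.619 kip/in.
f_max = √(f_v² + f_b²) = √(1.871² + 7.619²) = 7.846 kip/in.
φr_n = 0.75 × 0.6 × 60 × (0.707 × 0.375) = 7.158 kip/in → NOT adequate.

f_max ≈ 7.85 kip/in; NOT adequate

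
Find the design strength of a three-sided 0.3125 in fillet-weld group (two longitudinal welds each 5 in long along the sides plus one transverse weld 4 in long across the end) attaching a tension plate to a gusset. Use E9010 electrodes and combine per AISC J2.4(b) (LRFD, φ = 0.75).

φR_n ≈ 130 kip

E90XX → F_EXX = 90 ksi.
t_e = 0.707 × 0.3125 = 0.2209 in.
R_nwl = 0.6 × 90 × 0.2209 × 10 = 119.3 kip (longitudinal, 2 welds).
R_nwt = 0.6 × 90 × 0.2209 × 4 = 47.72 kip (transverse, base value).
(i) R_nwl + R_nwt = 167 kip; (ii) 0.85 R_nwl + 1.5 R_nwt = 173 kip.
R_n = max = 173 kip [governs: (ii)]; φR_n = 129.7 kip.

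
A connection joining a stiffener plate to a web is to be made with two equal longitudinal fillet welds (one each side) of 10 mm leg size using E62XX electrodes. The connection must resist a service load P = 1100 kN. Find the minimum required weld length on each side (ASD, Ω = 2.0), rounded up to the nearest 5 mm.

E62XX → F_EXX = 620 MPa.
Throat t_e = 0.707 × 10 = 7.07 mm.
r_n/Ω = (0.6 × 620 × 7.07) / 2.0 = 1315 N/mm = 1.315 kN/mm.
L_req = P / (r_n/Ω) = 1100 / 1.315 = 836.5 mm total.
Per side: 836.5 / 2 = 418.2 mm.
Round up → use L = 420 mm on each side.

L = 420 mm on each side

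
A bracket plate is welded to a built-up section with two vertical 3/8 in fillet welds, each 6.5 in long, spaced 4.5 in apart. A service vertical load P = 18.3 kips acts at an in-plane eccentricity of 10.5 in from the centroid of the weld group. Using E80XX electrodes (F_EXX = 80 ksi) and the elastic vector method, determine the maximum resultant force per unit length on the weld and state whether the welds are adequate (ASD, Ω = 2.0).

f_max ≈ 7.7 kip/in; NOT adequate

Total weld length L_w = 13 in. Treat welds as unit-width lines.
Polar moment about centroid: J = 2[d³/12 + d(b/2)²] = 2[6.5³/12 + 6.5×2.25²] = 111.6 in³.
Direct shear f_v = P/L_w = 18.3 / 13 = 1.408 kip/in (vertical).
Torsion M = P·e = 18.3 × 10.5 = 192.15 kip·in.
Critical point at (x, y) = (2.25, 3.25) from centroid. f_tx = M·y/J = 5.597 kip/in; f_ty = M·x/J = 3.875 kip/in.
Resultant f_max = √[f_tx² + (f_v + f_ty)²] = √[5.597² + (1.408 + 3.875)²] = 7.696 kip/in.
Capacity per unit length: r_n/Ω = (1/2.0) × 0.6 × 80 × (0.707 × 0.375) = 6.363 kip/in.
7.696 > 6.363 → NOT adequate.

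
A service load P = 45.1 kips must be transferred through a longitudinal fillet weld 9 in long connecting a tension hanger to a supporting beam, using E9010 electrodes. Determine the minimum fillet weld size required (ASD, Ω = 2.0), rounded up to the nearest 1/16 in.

E90XX → F_EXX = 90 ksi.
Total weld length L = 9 in.
Required throat t_e = P × Ω / (0.6 F_EXX × L) = 45.1 × 2.0 / (0.6 × 90 × 9) = 0.1856 in.
Required leg w = t_e / 0.707 = 0.2625 in → use 5/16 in.

w = 5/16 in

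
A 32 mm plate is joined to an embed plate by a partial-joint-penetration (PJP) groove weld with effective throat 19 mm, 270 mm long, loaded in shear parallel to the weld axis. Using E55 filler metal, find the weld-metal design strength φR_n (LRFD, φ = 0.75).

E55XX → F_EXX = 550 MPa.
Effective throat (given) t_e = 19 mm.
A_we = 19 × 270 = 5130 mm².
F_nw = 0.6 F_EXX = 330 MPa.
φR_n = 0.75 × 330 × 5130 × 10⁻³ = 1270 kN.

φR_n ≈ 1270 kN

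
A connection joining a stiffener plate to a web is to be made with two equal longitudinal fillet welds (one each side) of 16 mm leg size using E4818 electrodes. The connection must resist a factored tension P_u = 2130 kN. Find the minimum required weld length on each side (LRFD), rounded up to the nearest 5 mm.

L = 440 mm on each side

E48XX → F_EXX = 480 MPa.
Throat t_e = 0.707 × 16 = 11.31 mm.
φr_n = 0.75 × 0.6 × 480 × 11.31 × 10⁻³ = 2.443 kN/mm.
L_req = P_u / φr_n = 2130 / 2.443 = 871.7 mm total.
Per side: 871.7 / 2 = 435.9 mm.
Round up → use L = 440 mm on each side.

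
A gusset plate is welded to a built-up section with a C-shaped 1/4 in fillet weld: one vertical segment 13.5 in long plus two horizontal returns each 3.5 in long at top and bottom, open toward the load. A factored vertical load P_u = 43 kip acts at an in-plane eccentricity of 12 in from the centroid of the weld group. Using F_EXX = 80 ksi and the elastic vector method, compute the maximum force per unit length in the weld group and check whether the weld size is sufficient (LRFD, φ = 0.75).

Total weld length L_w = 20.5 in. Treat welds as unit-width lines.
Centroid: x̄ = 2×3.5×1.75 / 20.5 = 0.5976 in from the vertical weld.
Polar moment about centroid: J = I_x + I_y = [13.5³/12 + 2×3.5×6.75²] + [13.5×0.5976² + 2(3.5³/12 + 3.5×1.152²)] = 545.2 in³.
Direct shear f_v = P/L_w = 43 / 20.5 = 2.098 kip/in (vertical).
Torsion M = P·e = 43 × 12 = 516 kip·in.
Critical point at (x, y) = (2.902, 6.75) from centroid. f_tx = M·y/J = 6.388 kip/in; f_ty = M·x/J = 2.747 kip/in.
Resultant f_max = √[f_tx² + (f_v + f_ty)²] = √[6.388² + (2.098 + 2.747)²] = 8.017 kip/in.
Capacity per unit length: φr_n = 0.75 × 0.6 × 80 × (0.707 × 0.25) = 6.363 kip/in.
8.017 > 6.363 → NOT adequate.

f_max ≈ 8.02 kip/in; NOT adequate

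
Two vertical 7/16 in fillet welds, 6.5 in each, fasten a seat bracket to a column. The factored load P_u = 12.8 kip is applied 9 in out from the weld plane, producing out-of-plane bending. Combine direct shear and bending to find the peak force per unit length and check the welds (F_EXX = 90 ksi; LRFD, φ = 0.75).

f_max ≈ 8.24 kip/in; adequate

L_w = 2 × 6.5 = 13 in; section modulus (unit throat) S = 2 × L²/6 = 14.08 in².
Direct shear f_v = P/L_w = 12.8/13 = 0.9846 kip/in.
Moment M = P × e = 12.8 × 9 = 115.2 kip·in; bending f_b = M/S = 8.18 kip/in.
f_max = √(f_v² + f_b²) = √(0.9846² + 8.18²) = 8.239 kip/in.
φr_n = 0.75 × 0.6 × 90 × (0.707 × 0.4375) = 12.53 kip/in → adequate.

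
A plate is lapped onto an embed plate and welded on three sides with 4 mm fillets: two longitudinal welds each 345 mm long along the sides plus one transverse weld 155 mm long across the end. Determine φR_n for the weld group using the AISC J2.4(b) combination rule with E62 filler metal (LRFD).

φR_n ≈ 667 kN

E62XX → F_EXX = 620 MPa.
t_e = 0.707 × 4 = 2.828 mm.
R_nwl = 0.6 × 620 × 2.828 × 690 × 10⁻³ = 725.9 kN (longitudinal, 2 welds).
R_nwt = 0.6 × 620 × 2.828 × 155 × 10⁻³ = 163.1 kN (transverse, base value).
(i) R_nwl + R_nwt = 889 kN; (ii) 0.85 R_nwl + 1.5 R_nwt = 861.6 kN.
R_n = max = 889 kN [governs: (i)]; φR_n = 666.7 kN.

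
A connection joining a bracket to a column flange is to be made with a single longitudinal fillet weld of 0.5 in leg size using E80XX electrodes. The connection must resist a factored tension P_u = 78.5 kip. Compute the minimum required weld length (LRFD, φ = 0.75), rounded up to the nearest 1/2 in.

E80XX → F_EXX = 80 ksi.
Throat t_e = 0.707 × 0.5 = 0.3535 in.
φr_n = 0.75 × 0.6 × 80 × 0.3535 = 12.73 kip/in.
L_req = P_u / φr_n = 78.5 / 12.73 = 6.168 in total.
Round up → use L = 6.5 in.

L = 6.5 in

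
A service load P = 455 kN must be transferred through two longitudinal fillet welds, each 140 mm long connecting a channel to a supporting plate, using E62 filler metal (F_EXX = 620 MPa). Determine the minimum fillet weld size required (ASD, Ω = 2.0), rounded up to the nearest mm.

w = 13 mm

Total weld length L = 280 mm.
Required throat t_e = P × Ω / (0.6 F_EXX × L) = 455 × 2.0 / (0.6 × 620 × 280 × 10⁻³) = 8.737 mm.
Required leg w = t_e / 0.707 = 12.36 mm → use 13 mm.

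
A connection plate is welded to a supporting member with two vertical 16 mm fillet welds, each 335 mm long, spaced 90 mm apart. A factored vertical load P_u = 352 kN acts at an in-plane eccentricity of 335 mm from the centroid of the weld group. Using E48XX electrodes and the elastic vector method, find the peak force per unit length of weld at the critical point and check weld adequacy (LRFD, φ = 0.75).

E48XX → F_EXX = 480 MPa.
Total weld length L_w = 670 mm. Treat welds as unit-width lines.
Polar moment about centroid: J = 2[d³/12 + d(b/2)²] = 2[335³/12 + 335×45²] = 7623000 mm³.
Direct shear f_v = P/L_w = 352×10³ / 670 = 525.4 N/mm (vertical).
Torsion M = P·e = 352×10³ × 335 = 117920000 N·mm.
Critical point at (x, y) = (45, 167.5) from centroid. f_tx = M·y/J = 2591 N/mm; f_ty = M·x/J = 696.1 N/mm.
Resultant f_max = √[f_tx² + (f_v + f_ty)²] = √[2591² + (525.4 + 696.1)²] = 2865 N/mm.
Capacity per unit length: φr_n = 0.75 × 0.6 × 480 × (0.707 × 16) = 2443 N/mm.
2865 > 2443 → NOT adequate.

f_max ≈ 2860 N/mm; NOT adequate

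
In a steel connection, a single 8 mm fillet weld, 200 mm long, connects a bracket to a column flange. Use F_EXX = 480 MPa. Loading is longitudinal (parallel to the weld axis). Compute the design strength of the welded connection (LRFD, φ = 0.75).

φR_n ≈ 244 kN

Effective throat t_e = 0.707 × 8 = 5.656 mm.
Total length L = 200 mm; A_we = 5.656 × 200 = 1131 mm².
F_nw = 0.6 F_EXX = 0.6 × 480 = 288 MPa.
φR_n = 0.75 × 288 × 1131 × 10⁻³ = 244.3 kN.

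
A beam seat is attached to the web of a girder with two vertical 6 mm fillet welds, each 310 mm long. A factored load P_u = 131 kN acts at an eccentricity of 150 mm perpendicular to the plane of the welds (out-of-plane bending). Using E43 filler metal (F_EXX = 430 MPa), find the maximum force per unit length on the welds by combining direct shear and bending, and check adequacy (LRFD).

f_max ≈ 649 N/mm; adequate

L_w = 2 × 310 = 620 mm; section modulus (unit throat) S = 2 × L²/6 = 32030 mm².
Direct shear f_v = P/L_w = 131×10³/620 = 211.3 N/mm.
Moment M = P × e = 131×10³ × 150 = 19650000 N·mm; bending f_b = M/S = 613.4 N/mm.
f_max = √(f_v² + f_b²) = √(211.3² + 613.4²) = 648.8 N/mm.
φr_n = 0.75 × 0.6 × 430 × (0.707 × 6) = 820.8 N/mm → adequate.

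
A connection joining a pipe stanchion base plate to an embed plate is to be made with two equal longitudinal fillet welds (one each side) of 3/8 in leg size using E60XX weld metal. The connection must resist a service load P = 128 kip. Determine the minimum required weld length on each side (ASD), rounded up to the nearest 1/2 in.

L = 13.5 in on each side

E60XX → F_EXX = 60 ksi.
Throat t_e = 0.707 × 0.375 = 0.2651 in.
r_n/Ω = (0.6 × 60 × 0.2651) / 2.0 = 4.772 kip/in.
L_req = P / (r_n/Ω) = 128 / 4.772 = 26.82 in total.
Per side: 26.82 / 2 = 13.41 in.
Round up → use L = 13.5 in on each side.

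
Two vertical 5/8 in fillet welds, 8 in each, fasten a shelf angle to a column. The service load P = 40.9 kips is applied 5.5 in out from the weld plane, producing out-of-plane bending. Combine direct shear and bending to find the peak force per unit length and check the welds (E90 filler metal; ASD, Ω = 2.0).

f_max ≈ 10.8 kip/in; adequate

E90XX → F_EXX = 90 ksi.
L_w = 2 × 8 = 16 in; section modulus (unit throat) S = 2 × L²/6 = 21.33 in².
Direct shear f_v = P/L_w = 40.9/16 = 2.556 kip/in.
Moment M = P × e = 40.9 × 5.5 = 224.95 kip·in; bending f_b = M/S = 10.54 kip/in.
f_max = √(f_v² + f_b²) = √(2.556² + 10.54²) = 10.85 kip/in.
r_n/Ω = (1/2.0) × 0.6 × 90 × (0.707 × 0.625) = 11.93 kip/in → adequate.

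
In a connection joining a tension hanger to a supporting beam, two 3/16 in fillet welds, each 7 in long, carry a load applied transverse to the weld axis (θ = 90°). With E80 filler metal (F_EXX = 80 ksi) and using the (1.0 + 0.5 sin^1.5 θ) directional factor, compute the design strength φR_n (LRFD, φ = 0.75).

φR_n ≈ 100 kips

t_e = 0.707 × 0.1875 = 0.1326 in; A_we = 0.1326 × 14 = 1.856 in².
Directional factor: 1.0 + 0.5 sin^1.5(90°) = 1.5.
F_nw = 0.6 × 80 × 1.5 = 72 ksi.
φR_n = 0.75 × 72 × 1.856 = 100.2 kips.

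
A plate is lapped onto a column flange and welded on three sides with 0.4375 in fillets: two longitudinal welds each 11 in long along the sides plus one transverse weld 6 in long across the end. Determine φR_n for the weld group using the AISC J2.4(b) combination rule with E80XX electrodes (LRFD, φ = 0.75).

E80XX → F_EXX = 80 ksi.
t_e = 0.707 × 0.4375 = 0.3093 in.
R_nwl = 0.6 × 80 × 0.3093 × 22 = 326.6 kips (longitudinal, 2 welds).
R_nwt = 0.6 × 80 × 0.3093 × 6 = 89.08 kips (transverse, base value).
(i) R_nwl + R_nwt = 415.7 kips; (ii) 0.85 R_nwl + 1.5 R_nwt = 411.3 kips.
R_n = max = 415.7 kips [governs: (i)]; φR_n = 311.8 kips.

φR_n ≈ 312 kips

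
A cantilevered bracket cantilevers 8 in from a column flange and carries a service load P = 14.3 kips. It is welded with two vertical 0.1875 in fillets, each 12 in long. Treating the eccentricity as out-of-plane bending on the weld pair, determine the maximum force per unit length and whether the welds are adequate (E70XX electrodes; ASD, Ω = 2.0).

E70XX → F_EXX = 70 ksi.
L_w = 2 × 12 = 24 in; section modulus (unit throat) S = 2 × L²/6 = 48 in².
Direct shear f_v = P/L_w = 14.3/24 = 0.5958 kip/in.
Moment M = P × e = 14.3 × 8 = 114.4 kip·in; bending f_b = M/S = 2.383 kip/in.
f_max = √(f_v² + f_b²) = √(0.5958² + 2.383²) = 2.457 kip/in.
r_n/Ω = (1/2.0) × 0.6 × 70 × (0.707 × 0.1875) = 2.784 kip/in → adequate.

f_max ≈ 2.46 kip/in; adequate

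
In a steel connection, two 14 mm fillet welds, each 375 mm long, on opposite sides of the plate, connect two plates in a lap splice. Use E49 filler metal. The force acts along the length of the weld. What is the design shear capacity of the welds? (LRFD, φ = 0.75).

φR_n ≈ 1640 kN

E49XX → F_EXX = 490 MPa.
Effective throat t_e = 0.707 × 14 = 9.898 mm.
Total length L = 750 mm; A_we = 9.898 × 750 = 7424 mm².
F_nw = 0.6 F_EXX = 0.6 × 490 = 294 MPa.
φR_n = 0.75 × 294 × 7424 × 10⁻³ = 1637 kN.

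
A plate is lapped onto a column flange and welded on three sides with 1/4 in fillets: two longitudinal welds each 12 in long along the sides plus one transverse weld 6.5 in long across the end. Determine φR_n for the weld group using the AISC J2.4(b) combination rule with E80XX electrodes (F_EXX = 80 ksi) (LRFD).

φR_n ≈ 194 kips

t_e = 0.707 × 0.25 = 0.1767 in.
R_nwl = 0.6 × 80 × 0.1767 × 24 = 203.6 kips (longitudinal, 2 welds).
R_nwt = 0.6 × 80 × 0.1767 × 6.5 = 55.15 kips (transverse, base value).
(i) R_nwl + R_nwt = 258.8 kips; (ii) 0.85 R_nwl + 1.5 R_nwt = 255.8 kips.
R_n = max = 258.8 kips [governs: (i)]; φR_n = 194.1 kips.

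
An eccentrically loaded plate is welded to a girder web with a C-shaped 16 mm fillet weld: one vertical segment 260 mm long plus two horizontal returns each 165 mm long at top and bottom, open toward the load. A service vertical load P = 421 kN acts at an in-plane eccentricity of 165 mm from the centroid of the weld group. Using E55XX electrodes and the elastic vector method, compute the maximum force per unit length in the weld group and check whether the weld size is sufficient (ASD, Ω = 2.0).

E55XX → F_EXX = 550 MPa.
Total weld length L_w = 590 mm. Treat welds as unit-width lines.
Centroid: x̄ = 2×165×82.5 / 590 = 46.14 mm from the vertical weld.
Polar moment about centroid: J = I_x + I_y = [260³/12 + 2×165×130²] + [260×46.14² + 2(165³/12 + 165×36.36²)] = 8780000 mm³.
Direct shear f_v = P/L_w = 421×10³ / 590 = 713.6 N/mm (vertical).
Torsion M = P·e = 421×10³ × 165 = 69465000 N·mm.
Critical point at (x, y) = (118.9, 130) from centroid. f_tx = M·y/J = 1029 N/mm; f_ty = M·x/J = 940.3 N/mm.
Resultant f_max = √[f_tx² + (f_v + f_ty)²] = √[1029² + (713.6 + 940.3)²] = 1948 N/mm.
Capacity per unit length: r_n/Ω = (1/2.0) × 0.6 × 550 × (0.707 × 16) = 1866 N/mm.
1948 > 1866 → NOT adequate.

f_max ≈ 1950 N/mm; NOT adequate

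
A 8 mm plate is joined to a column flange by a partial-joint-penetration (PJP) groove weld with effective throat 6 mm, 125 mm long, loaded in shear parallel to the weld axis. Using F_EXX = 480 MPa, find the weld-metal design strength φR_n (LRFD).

φR_n ≈ 162 kN

Effective throat (given) t_e = 6 mm.
A_we = 6 × 125 = 750 mm².
F_nw = 0.6 F_EXX = 288 MPa.
φR_n = 0.75 × 288 × 750 × 10⁻³ = 162 kN.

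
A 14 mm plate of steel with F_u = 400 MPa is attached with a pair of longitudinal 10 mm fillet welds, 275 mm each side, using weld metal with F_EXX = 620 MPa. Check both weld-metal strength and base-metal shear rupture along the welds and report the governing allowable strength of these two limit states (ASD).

t_e = 0.707 × 10 = 7.07 mm; L = 550 mm.
Weld metal: R_n/Ω = (1/2.0) × 0.6 × 620 × 7.07 × 550 × 10⁻³ = 723.3 kN.
Base metal (shear rupture): R_n/Ω = (1/2.0) × 0.6 × 400 × 14 × 550 × 10⁻³ = 924 kN.
Governing: weld metal.

R_n/Ω ≈ 723 kN (weld metal governs)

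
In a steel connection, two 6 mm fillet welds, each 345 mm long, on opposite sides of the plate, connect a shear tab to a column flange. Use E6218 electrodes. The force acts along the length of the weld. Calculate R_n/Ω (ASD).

R_n/Ω ≈ 544 kN

E62XX → F_EXX = 620 MPa.
Effective throat t_e = 0.707 × 6 = 4.242 mm.
Total length L = 690 mm; A_we = 4.242 × 690 = 2927 mm².
F_nw = 0.6 F_EXX = 0.6 × 620 = 372 MPa.
R_n = 372 × 2927 × 10⁻³ = 1089 kN; R_n/Ω = 1089/2.0 = 544.4 kN.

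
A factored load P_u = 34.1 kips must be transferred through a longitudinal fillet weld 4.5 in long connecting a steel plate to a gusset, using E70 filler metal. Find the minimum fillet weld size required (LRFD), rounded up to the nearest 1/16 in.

w = 3/8 in

E70XX → F_EXX = 70 ksi.
Total weld length L = 4.5 in.
Required throat t_e = P_u / (φ × 0.6 F_EXX × L) = 34.1 / (0.75 × 0.6 × 70 × 4.5) = 0.2406 in.
Required leg w = t_e / 0.707 = 0.3403 in → use 3/8 in.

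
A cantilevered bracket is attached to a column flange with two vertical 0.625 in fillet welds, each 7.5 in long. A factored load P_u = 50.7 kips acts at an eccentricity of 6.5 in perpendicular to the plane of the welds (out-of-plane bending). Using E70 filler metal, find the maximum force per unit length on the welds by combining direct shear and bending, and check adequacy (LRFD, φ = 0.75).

f_max ≈ 17.9 kip/in; NOT adequate

E70XX → F_EXX = 70 ksi.
L_w = 2 × 7.5 = 15 in; section modulus (unit throat) S = 2 × L²/6 = 18.75 in².
Direct shear f_v = P/L_w = 50.7/15 = 3.38 kip/in.
Moment M = P × e = 50.7 × 6.5 = 329.55 kip·in; bending f_b = M/S = 17.58 kip/in.
f_max = √(f_v² + f_b²) = √(3.38² + 17.58²) = 17.9 kip/in.
φr_n = 0.75 × 0.6 × 70 × (0.707 × 0.625) = 13.92 kip/in → NOT adequate.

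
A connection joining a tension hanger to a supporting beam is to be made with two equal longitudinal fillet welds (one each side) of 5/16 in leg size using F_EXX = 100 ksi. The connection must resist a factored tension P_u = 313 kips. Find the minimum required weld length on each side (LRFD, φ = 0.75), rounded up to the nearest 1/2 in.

L = 16 in on each side

Throat t_e = 0.707 × 0.3125 = 0.2209 in.
φr_n = 0.75 × 0.6 × 100 × 0.2209 = 9.942 kips/in.
L_req = P_u / φr_n = 313 / 9.942 = 31.48 in total.
Per side: 31.48 / 2 = 15.74 in.
Round up → use L = 16 in on each side.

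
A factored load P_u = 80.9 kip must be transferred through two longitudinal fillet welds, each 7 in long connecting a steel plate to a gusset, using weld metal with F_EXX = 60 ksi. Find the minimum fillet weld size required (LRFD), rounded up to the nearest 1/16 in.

Total weld length L = 14 in.
Required throat t_e = P_u / (φ × 0.6 F_EXX × L) = 80.9 / (0.75 × 0.6 × 60 × 14) = 0.214 in.
Required leg w = t_e / 0.707 = 0.3027 in → use 5/16 in.

w = 5/16 in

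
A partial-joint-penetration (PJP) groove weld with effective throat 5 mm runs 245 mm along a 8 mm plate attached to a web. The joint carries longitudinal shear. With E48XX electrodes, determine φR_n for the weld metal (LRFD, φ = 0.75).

φR_n ≈ 265 kN

E48XX → F_EXX = 480 MPa.
Effective throat (given) t_e = 5 mm.
A_we = 5 × 245 = 1225 mm².
F_nw = 0.6 F_EXX = 288 MPa.
φR_n = 0.75 × 288 × 1225 × 10⁻³ = 264.6 kN.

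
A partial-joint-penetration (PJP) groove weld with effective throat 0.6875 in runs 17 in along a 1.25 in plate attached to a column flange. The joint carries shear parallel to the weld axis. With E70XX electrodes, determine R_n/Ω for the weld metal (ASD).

E70XX → F_EXX = 70 ksi.
Effective throat (given) t_e = 0.6875 in.
A_we = 0.6875 × 17 = 11.69 in².
F_nw = 0.6 F_EXX = 42 ksi.
R_n/Ω = (42 × 11.69) / 2.0 = 245.4 kips.

R_n/Ω ≈ 245 kips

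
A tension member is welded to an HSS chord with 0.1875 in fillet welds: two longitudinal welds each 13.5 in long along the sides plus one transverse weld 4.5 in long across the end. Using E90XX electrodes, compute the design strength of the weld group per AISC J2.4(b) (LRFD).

φR_n ≈ 169 kips

E90XX → F_EXX = 90 ksi.
t_e = 0.707 × 0.1875 = 0.1326 in.
R_nwl = 0.6 × 90 × 0.1326 × 27 = 193.3 kips (longitudinal, 2 welds).
R_nwt = 0.6 × 90 × 0.1326 × 4.5 = 32.21 kips (transverse, base value).
(i) R_nwl + R_nwt = 225.5 kips; (ii) 0.85 R_nwl + 1.5 R_nwt = 212.6 kips.
R_n = max = 225.5 kips [governs: (i)]; φR_n = 169.1 kips.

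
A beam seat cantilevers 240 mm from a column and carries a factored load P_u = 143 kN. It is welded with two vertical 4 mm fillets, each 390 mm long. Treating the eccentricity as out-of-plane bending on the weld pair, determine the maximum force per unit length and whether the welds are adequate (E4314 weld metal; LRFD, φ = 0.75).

E43XX → F_EXX = 430 MPa.
L_w = 2 × 390 = 780 mm; section modulus (unit throat) S = 2 × L²/6 = 50700 mm².
Direct shear f_v = P/L_w = 143×10³/780 = 183.3 N/mm.
Moment M = P × e = 143×10³ × 240 = 34320000 N·mm; bending f_b = M/S = 676.9 N/mm.
f_max = √(f_v² + f_b²) = √(183.3² + 676.9²) = 701.3 N/mm.
φr_n = 0.75 × 0.6 × 430 × (0.707 × 4) = 547.2 N/mm → NOT adequate.

f_max ≈ 701 N/mm; NOT adequate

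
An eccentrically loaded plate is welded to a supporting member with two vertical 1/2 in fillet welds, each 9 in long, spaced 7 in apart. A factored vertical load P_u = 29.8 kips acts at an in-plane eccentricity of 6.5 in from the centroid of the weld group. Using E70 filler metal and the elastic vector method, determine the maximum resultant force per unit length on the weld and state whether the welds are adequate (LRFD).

f_max ≈ 4.44 kip/in; adequate

E70XX → F_EXX = 70 ksi.
Total weld length L_w = 18 in. Treat welds as unit-width lines.
Polar moment about centroid: J = 2[d³/12 + d(b/2)²] = 2[9³/12 + 9×3.5²] = 342 in³.
Direct shear f_v = P/L_w = 29.8 / 18 = 1.656 kip/in (vertical).
Torsion M = P·e = 29.8 × 6.5 = 193.7 kip·in.
Critical point at (x, y) = (3.5, 4.5) from centroid. f_tx = M·y/J = 2.549 kip/in; f_ty = M·x/J = 1.982 kip/in.
Resultant f_max = √[f_tx² + (f_v + f_ty)²] = √[2.549² + (1.656 + 1.982)²] = 4.442 kip/in.
Capacity per unit length: φr_n = 0.75 × 0.6 × 70 × (0.707 × 0.5) = 11.14 kip/in.
4.442 ≤ 11.14 → adequate.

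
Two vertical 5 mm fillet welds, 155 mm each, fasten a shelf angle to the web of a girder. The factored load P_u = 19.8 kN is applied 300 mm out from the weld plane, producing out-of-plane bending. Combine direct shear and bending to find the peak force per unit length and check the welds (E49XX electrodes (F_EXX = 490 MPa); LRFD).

L_w = 2 × 155 = 310 mm; section modulus (unit throat) S = 2 × L²/6 = 8008 mm².
Direct shear f_v = P/L_w = 19.8×10³/310 = 63.87 N/mm.
Moment M = P × e = 19.8×10³ × 300 = 5940000 N·mm; bending f_b = M/S = 741.7 N/mm.
f_max = √(f_v² + f_b²) = √(63.87² + 741.7²) = 744.5 N/mm.
φr_n = 0.75 × 0.6 × 490 × (0.707 × 5) = 779.5 N/mm → adequate.

f_max ≈ 744 N/mm; adequate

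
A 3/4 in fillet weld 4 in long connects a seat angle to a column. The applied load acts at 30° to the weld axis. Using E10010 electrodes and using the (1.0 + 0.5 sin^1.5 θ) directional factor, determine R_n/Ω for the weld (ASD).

E100XX → F_EXX = 100 ksi.
t_e = 0.707 × 0.75 = 0.5302 in; A_we = 0.5302 × 4 = 2.121 in².
Directional factor: 1.0 + 0.5 sin^1.5(30°) = 1.177.
F_nw = 0.6 × 100 × 1.177 = 70.61 ksi.
R_n/Ω = (70.61 × 2.121) / 2.0 = 74.88 kip.

R_n/Ω ≈ 74.9 kip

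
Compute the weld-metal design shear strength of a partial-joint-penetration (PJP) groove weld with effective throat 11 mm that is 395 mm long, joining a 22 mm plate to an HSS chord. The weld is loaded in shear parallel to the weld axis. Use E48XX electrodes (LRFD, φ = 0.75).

φR_n ≈ 939 kN

E48XX → F_EXX = 480 MPa.
Effective throat (given) t_e = 11 mm.
A_we = 11 × 395 = 4345 mm².
F_nw = 0.6 F_EXX = 288 MPa.
φR_n = 0.75 × 288 × 4345 × 10⁻³ = 938.5 kN.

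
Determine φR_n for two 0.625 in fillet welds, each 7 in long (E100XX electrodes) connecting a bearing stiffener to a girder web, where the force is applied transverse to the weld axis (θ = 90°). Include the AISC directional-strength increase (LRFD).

E100XX → F_EXX = 100 ksi.
t_e = 0.707 × 0.625 = 0.4419 in; A_we = 0.4419 × 14 = 6.186 in².
Directional factor: 1.0 + 0.5 sin^1.5(90°) = 1.5.
F_nw = 0.6 × 100 × 1.5 = 90 ksi.
φR_n = 0.75 × 90 × 6.186 = 417.6 kips.

φR_n ≈ 418 kips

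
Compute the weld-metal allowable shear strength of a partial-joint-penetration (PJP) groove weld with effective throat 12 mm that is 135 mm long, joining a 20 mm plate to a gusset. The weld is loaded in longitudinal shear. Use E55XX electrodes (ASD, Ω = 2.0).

E55XX → F_EXX = 550 MPa.
Effective throat (given) t_e = 12 mm.
A_we = 12 × 135 = 1620 mm².
F_nw = 0.6 F_EXX = 330 MPa.
R_n/Ω = (330 × 1620) / 2.0 × 10⁻³ = 267.3 kN.

R_n/Ω ≈ 267 kN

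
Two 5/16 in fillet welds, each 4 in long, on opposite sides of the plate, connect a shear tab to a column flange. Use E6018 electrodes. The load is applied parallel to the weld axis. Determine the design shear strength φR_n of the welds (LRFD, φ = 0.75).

φR_n ≈ 47.7 kips

E60XX → F_EXX = 60 ksi.
Effective throat t_e = 0.707 × 0.3125 = 0.2209 in.
Total length L = 8 in; A_we = 0.2209 × 8 = 1.767 in².
F_nw = 0.6 F_EXX = 0.6 × 60 = 36 ksi.
φR_n = 0.75 × 36 × 1.767 = 47.72 kips.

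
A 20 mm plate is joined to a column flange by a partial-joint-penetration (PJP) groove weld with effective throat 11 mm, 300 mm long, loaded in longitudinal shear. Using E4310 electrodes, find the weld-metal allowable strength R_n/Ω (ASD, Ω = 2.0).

R_n/Ω ≈ 426 kN

E43XX → F_EXX = 430 MPa.
Effective throat (given) t_e = 11 mm.
A_we = 11 × 300 = 3300 mm².
F_nw = 0.6 F_EXX = 258 MPa.
R_n/Ω = (258 × 3300) / 2.0 × 10⁻³ = 425.7 kN.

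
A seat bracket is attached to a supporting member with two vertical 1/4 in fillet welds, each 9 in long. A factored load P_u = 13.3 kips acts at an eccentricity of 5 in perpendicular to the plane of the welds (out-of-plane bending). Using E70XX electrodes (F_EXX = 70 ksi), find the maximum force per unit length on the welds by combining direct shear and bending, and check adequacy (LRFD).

f_max ≈ 2.57 kip/in; adequate

L_w = 2 × 9 = 18 in; section modulus (unit throat) S = 2 × L²/6 = 27 in².
Direct shear f_v = P/L_w = 13.3/18 = 0.7389 kip/in.
Moment M = P × e = 13.3 × 5 = 66.5 kip·in; bending f_b = M/S = 2.463 kip/in.
f_max = √(f_v² + f_b²) = √(0.7389² + 2.463²) = 2.571 kip/in.
φr_n = 0.75 × 0.6 × 70 × (0.707 × 0.25) = 5.568 kip/in → adequate.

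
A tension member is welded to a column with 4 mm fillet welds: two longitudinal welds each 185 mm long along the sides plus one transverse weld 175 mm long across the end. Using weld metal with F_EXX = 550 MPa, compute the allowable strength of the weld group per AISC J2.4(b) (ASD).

R_n/Ω ≈ 269 kN

t_e = 0.707 × 4 = 2.828 mm.
R_nwl = 0.6 × 550 × 2.828 × 370 × 10⁻³ = 345.3 kN (longitudinal, 2 welds).
R_nwt = 0.6 × 550 × 2.828 × 175 × 10⁻³ = 163.3 kN (transverse, base value).
(i) R_nwl + R_nwt = 508.6 kN; (ii) 0.85 R_nwl + 1.5 R_nwt = 538.5 kN.
R_n = max = 538.5 kN [governs: (ii)]; R_n/Ω = 269.2 kN.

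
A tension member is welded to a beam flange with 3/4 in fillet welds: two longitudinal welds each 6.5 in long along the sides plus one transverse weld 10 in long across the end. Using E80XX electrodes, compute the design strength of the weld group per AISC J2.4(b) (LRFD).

φR_n ≈ 497 kip

E80XX → F_EXX = 80 ksi.
t_e = 0.707 × 0.75 = 0.5302 in.
R_nwl = 0.6 × 80 × 0.5302 × 13 = 330.9 kip (longitudinal, 2 welds).
R_nwt = 0.6 × 80 × 0.5302 × 10 = 254.5 kip (transverse, base value).
(i) R_nwl + R_nwt = 585.4 kip; (ii) 0.85 R_nwl + 1.5 R_nwt = 663 kip.
R_n = max = 663 kip [governs: (ii)]; φR_n = 497.3 kip.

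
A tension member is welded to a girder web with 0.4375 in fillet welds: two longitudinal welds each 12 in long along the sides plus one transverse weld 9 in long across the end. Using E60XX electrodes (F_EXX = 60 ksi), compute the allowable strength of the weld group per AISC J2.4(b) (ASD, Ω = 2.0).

t_e = 0.707 × 0.4375 = 0.3093 in.
R_nwl = 0.6 × 60 × 0.3093 × 24 = 267.2 kips (longitudinal, 2 welds).
R_nwt = 0.6 × 60 × 0.3093 × 9 = 100.2 kips (transverse, base value).
(i) R_nwl + R_nwt = 367.5 kips; (ii) 0.85 R_nwl + 1.5 R_nwt = 377.5 kips.
R_n = max = 377.5 kips [governs: (ii)]; R_n/Ω = 188.7 kips.

R_n/Ω ≈ 189 kips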